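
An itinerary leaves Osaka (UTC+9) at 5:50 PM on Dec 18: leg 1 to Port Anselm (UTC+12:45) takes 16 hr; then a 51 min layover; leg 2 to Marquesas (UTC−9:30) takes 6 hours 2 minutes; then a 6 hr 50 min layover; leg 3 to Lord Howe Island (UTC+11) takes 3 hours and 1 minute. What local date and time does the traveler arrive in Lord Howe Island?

4:34 AM on December 20

Convert departure to UTC: 5:50 PM − 9:00 = 8:50 AM UTC on Dec 18.
Add 16 hours leg 1 → 12:50 AM UTC (Dec 19).
Add 51 minutes layover in Port Anselm → 1:41 AM UTC.
Add 6 hours 2 minutes leg 2 → 7:43 AM UTC.
Add 6 hours and 50 minutes layover in Marquesas → 2:33 PM UTC.
Add 3 hours and 1 minute leg 3 → 5:34 PM UTC.
Lord Howe Island is UTC+11:00, so local arrival = 5:34 PM + 11:00 = 4:34 AM on Dec 20.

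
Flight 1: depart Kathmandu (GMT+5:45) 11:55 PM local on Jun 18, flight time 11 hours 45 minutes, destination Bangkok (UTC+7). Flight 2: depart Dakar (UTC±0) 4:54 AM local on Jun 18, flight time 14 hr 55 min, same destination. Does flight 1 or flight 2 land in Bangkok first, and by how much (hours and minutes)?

the second, by 10 hours 6 minutes

Flight 1 in UTC: 11:55 PM − 5:45 = 6:10 PM on Jun 18.
+11 hours 45 minutes → arrive 5:55 AM UTC on Jun 19.
Flight 2 departs at 4:54 AM UTC (Jun 18).
+14 hours 55 minutes → arrive 7:49 PM UTC on Jun 18.
Flight 2 lands earlier by 10 hours 6 minutes.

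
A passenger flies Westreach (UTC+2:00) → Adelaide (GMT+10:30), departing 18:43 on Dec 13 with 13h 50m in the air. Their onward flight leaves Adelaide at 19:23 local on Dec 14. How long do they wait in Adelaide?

2 hours 20 minutes

Convert departure to UTC: 18:43 − 2:00 = 16:43 UTC on Dec 13.
Add 13 hours 50 minutes flight time → 06:33 UTC (Dec 14).
Adelaide is UTC+10:30, so local arrival = 06:33 + 10:30 = 17:03 on Dec 14.
Layover = 19:23 − 17:03 = 2 hours 20 minutes.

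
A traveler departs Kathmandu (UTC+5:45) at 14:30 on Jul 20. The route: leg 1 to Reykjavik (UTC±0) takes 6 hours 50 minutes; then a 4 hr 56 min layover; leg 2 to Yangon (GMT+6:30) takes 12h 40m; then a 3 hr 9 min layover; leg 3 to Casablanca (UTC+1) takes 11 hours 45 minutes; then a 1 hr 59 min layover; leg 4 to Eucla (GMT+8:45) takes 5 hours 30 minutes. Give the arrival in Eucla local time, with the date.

16:19 on July 22

Convert departure to UTC: 14:30 − 5:45 = 08:45 UTC on Jul 20.
Add 6 hours 50 minutes leg 1 → 15:35 UTC.
Add 4 hours and 56 minutes layover in Reykjavik → 20:31 UTC.
Add 12 hours 40 minutes leg 2 → 09:11 UTC (Jul 21).
Add 3 hours and 9 minutes layover in Yangon → 12:20 UTC.
Add 11 hours and 45 minutes leg 3 → 00:05 UTC (Jul 22).
Add 1 hour and 59 minutes layover in Casablanca → 02:04 UTC.
Add 5 hours 30 minutes leg 4 → 07:34 UTC.
Eucla is UTC+8:45, so local arrival = 07:34 + 8:45 = 16:19 on Jul 22.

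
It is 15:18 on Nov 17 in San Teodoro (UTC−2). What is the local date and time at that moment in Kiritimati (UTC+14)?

07:18 on November 18

Kiritimati is 16:00 ahead of San Teodoro.
Shift by the zone difference: 15:18 + 16:00 = 07:18 on Nov 18 in Kiritimati.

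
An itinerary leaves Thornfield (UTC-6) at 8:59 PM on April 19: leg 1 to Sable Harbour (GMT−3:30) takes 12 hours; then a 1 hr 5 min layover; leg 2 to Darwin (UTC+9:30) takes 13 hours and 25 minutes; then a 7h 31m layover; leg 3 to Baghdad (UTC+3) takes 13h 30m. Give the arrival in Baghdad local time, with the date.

5:30 AM on April 22

Convert departure to UTC: 8:59 PM + 6:00 = 2:59 AM UTC on Apr 20.
Add 12 hours leg 1 → 2:59 PM UTC.
Add 1 hour and 5 minutes layover in Sable Harbour → 4:04 PM UTC.
Add 13 hours and 25 minutes leg 2 → 5:29 AM UTC (Apr 21).
Add 7 hours and 31 minutes layover in Darwin → 1:00 PM UTC.
Add 13 hours and 30 minutes leg 3 → 2:30 AM UTC (Apr 22).
Baghdad is UTC+3:00, so local arrival = 2:30 AM + 3:00 = 5:30 AM on Apr 22.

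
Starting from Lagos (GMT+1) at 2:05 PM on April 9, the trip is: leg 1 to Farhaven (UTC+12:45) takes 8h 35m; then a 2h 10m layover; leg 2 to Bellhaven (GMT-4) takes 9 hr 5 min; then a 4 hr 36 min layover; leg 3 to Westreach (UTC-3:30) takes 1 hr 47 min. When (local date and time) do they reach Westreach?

11:48 AM on Apr 10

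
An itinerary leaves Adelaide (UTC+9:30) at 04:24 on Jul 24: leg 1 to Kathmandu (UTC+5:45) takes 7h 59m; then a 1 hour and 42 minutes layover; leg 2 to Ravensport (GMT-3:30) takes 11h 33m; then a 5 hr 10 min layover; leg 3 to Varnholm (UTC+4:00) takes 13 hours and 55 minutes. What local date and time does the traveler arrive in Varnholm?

15:13 on July 25

Convert departure to UTC: 04:24 − 9:30 = 18:54 UTC on Jul 23.
Add 7 hours and 59 minutes leg 1 → 02:53 UTC (Jul 24).
Add 1 hour and 42 minutes layover in Kathmandu → 04:35 UTC.
Add 11 hours 33 minutes leg 2 → 16:08 UTC.
Add 5 hours and 10 minutes layover in Ravensport → 21:18 UTC.
Add 13 hours 55 minutes leg 3 → 11:13 UTC (Jul 25).
Varnholm is UTC+4:00, so local arrival = 11:13 + 4:00 = 15:13 on Jul 25.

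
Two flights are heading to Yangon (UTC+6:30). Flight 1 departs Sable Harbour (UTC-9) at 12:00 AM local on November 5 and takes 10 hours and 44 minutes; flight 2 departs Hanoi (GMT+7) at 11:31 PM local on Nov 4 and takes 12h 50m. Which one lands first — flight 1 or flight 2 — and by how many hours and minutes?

the second, by 14 hours 23 minutes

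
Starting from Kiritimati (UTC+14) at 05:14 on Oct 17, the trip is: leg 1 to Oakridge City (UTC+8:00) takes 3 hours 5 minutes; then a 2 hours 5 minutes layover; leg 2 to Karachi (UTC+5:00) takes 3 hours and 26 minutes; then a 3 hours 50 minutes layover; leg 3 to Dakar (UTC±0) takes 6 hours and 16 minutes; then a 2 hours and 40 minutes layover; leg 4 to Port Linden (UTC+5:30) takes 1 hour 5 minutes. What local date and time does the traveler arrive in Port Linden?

Convert departure to UTC: 05:14 − 14:00 = 15:14 UTC on Oct 16.
Add 3 hours and 5 minutes leg 1 → 18:19 UTC.
Add 2 hours 5 minutes layover in Oakridge City → 20:24 UTC.
Add 3 hours and 26 minutes leg 2 → 23:50 UTC.
Add 3 hours 50 minutes layover in Karachi → 03:40 UTC (Oct 17).
Add 6 hours and 16 minutes leg 3 → 09:56 UTC.
Add 2 hours 40 minutes layover in Dakar → 12:36 UTC.
Add 1 hour 5 minutes leg 4 → 13:41 UTC.
Port Linden is UTC+5:30, so local arrival = 13:41 + 5:30 = 19:11 on Oct 17.

19:11 on October 17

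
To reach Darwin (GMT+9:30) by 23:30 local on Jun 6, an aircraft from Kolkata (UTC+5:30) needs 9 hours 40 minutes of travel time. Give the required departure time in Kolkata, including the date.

09:50 on Jun 6

Target arrival in UTC: 23:30 − 9:30 = 14:00 on Jun 6.
Subtract 9 hours 40 minutes → departure 04:20 UTC on Jun 6.
Kolkata is UTC+5:30: 04:20 + 5:30 = 09:50 on Jun 6.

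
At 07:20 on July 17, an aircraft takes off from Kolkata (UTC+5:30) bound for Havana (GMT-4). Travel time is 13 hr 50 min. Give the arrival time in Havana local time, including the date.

Convert departure to UTC: 07:20 − 5:30 = 01:50 UTC on Jul 17.
Add 13 hours and 50 minutes travel time → 15:40 UTC.
Havana is UTC−4:00, so local arrival = 15:40 − 4:00 = 11:40 on Jul 17.

11:40 on Jul 17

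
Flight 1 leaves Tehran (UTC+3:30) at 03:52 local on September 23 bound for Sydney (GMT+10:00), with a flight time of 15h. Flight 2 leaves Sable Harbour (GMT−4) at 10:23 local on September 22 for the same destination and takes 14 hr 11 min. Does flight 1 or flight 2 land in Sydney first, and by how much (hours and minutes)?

Flight 1 in UTC: 03:52 − 3:30 = 00:22 on Sep 23.
+15 hours → arrive 15:22 UTC on Sep 23.
Flight 2 in UTC: 10:23 + 4:00 = 14:23 on Sep 22.
+14 hours 11 minutes → arrive 04:34 UTC on Sep 23.
Flight 2 lands earlier by 10 hours 48 minutes.

the second, by 10 hours 48 minutes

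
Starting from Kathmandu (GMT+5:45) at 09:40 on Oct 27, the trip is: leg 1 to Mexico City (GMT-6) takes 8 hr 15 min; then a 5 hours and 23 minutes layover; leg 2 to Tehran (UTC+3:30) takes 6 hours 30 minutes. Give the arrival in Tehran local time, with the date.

Convert departure to UTC: 09:40 − 5:45 = 03:55 UTC on Oct 27.
Add 8 hours and 15 minutes leg 1 → 12:10 UTC.
Add 5 hours and 23 minutes layover in Mexico City → 17:33 UTC.
Add 6 hours and 30 minutes leg 2 → 00:03 UTC (Oct 28).
Tehran is UTC+3:30, so local arrival = 00:03 + 3:30 = 03:33 on Oct 28.

03:33 on October 28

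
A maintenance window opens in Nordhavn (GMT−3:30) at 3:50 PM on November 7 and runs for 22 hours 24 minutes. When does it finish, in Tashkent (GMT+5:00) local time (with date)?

10:44 PM on November 8

Convert start to UTC: 3:50 PM + 3:30 = 7:20 PM UTC on Nov 7.
Add 22 hours 24 minutes duration → 5:44 PM UTC (Nov 8).
Tashkent is UTC+5:00, so local end time = 5:44 PM + 5:00 = 10:44 PM on Nov 8.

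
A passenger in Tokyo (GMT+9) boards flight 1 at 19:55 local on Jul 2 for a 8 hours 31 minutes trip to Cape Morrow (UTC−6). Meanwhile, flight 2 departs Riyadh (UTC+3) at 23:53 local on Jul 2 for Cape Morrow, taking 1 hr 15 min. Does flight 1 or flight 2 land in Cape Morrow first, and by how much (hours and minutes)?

the first, by 2 hours 42 minutes

Flight 1 in UTC: 19:55 − 9:00 = 10:55 on Jul 2.
+8 hours 31 minutes → arrive 19:26 UTC on Jul 2.
Flight 2 in UTC: 23:53 − 3:00 = 20:53 on Jul 2.
+1 hour and 15 minutes → arrive 22:08 UTC on Jul 2.
Flight 1 lands earlier by 2 hours 42 minutes.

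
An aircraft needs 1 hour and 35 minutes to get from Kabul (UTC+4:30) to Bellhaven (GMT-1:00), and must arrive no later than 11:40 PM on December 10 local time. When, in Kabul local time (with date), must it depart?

Target arrival in UTC: 11:40 PM + 1:00 = 12:40 AM on Dec 11.
Subtract 1 hour 35 minutes → departure 11:05 PM UTC on Dec 10.
Kabul is UTC+4:30: 11:05 PM + 4:30 = 3:35 AM on Dec 11.

3:35 AM on December 11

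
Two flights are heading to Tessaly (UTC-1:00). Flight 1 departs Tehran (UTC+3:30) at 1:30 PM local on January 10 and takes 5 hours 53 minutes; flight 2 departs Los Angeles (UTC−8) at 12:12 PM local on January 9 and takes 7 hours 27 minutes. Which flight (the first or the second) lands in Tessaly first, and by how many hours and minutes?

the second, by 12 hours 14 minutes

Flight 1 in UTC: 1:30 PM − 3:30 = 10:00 AM on Jan 10.
+5 hours and 53 minutes → arrive 3:53 PM UTC on Jan 10.
Flight 2 in UTC: 12:12 PM + 8:00 = 8:12 PM on Jan 9.
+7 hours 27 minutes → arrive 3:39 AM UTC on Jan 10.
Flight 2 lands earlier by 12 hours 14 minutes.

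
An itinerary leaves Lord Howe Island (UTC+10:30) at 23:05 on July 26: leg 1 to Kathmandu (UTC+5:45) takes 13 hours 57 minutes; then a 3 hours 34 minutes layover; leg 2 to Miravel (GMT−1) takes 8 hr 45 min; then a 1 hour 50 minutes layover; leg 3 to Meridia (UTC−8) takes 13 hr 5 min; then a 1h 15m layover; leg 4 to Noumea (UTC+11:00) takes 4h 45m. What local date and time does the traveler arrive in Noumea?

22:46 on July 28

Convert departure to UTC: 23:05 − 10:30 = 12:35 UTC on Jul 26.
Add 13 hours 57 minutes leg 1 → 02:32 UTC (Jul 27).
Add 3 hours 34 minutes layover in Kathmandu → 06:06 UTC.
Add 8 hours and 45 minutes leg 2 → 14:51 UTC.
Add 1 hour 50 minutes layover in Miravel → 16:41 UTC.
Add 13 hours 5 minutes leg 3 → 05:46 UTC (Jul 28).
Add 1 hour 15 minutes layover in Meridia → 07:01 UTC.
Add 4 hours and 45 minutes leg 4 → 11:46 UTC.
Noumea is UTC+11:00, so local arrival = 11:46 + 11:00 = 22:46 on Jul 28.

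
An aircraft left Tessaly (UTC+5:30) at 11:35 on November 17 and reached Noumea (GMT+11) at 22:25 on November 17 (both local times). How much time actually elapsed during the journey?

5 hours 20 minutes

Departure in UTC: 11:35 − 5:30 = 06:05 on Nov 17.
Arrival in UTC: 22:25 − 11:00 = 11:25 on Nov 17.
Elapsed = 11:25 − 06:05 = 5 hours 20 minutes.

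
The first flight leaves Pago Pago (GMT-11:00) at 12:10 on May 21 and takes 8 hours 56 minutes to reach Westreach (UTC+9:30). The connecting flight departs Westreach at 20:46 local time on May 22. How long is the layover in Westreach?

Convert departure to UTC: 12:10 + 11:00 = 23:10 UTC on May 21.
Add 8 hours and 56 minutes flight time → 08:06 UTC (May 22).
Westreach is UTC+9:30, so local arrival = 08:06 + 9:30 = 17:36 on May 22.
Layover = 20:46 − 17:36 = 3 hours 10 minutes.

3 hours 10 minutes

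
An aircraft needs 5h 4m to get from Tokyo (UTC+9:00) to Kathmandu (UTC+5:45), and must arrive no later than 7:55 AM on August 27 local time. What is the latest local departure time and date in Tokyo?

6:06 AM on August 27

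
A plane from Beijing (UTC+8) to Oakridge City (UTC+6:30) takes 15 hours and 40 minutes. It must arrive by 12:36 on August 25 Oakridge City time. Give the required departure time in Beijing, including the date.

Target arrival in UTC: 12:36 − 6:30 = 06:06 on Aug 25.
Subtract 15 hours 40 minutes → departure 14:26 UTC on Aug 24.
Beijing is UTC+8:00: 14:26 + 8:00 = 22:26 on Aug 24.

22:26 on August 24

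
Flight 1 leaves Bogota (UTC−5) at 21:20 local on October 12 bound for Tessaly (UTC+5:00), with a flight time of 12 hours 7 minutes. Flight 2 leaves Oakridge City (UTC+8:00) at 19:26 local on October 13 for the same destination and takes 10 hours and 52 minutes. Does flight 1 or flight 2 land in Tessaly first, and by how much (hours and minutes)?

Flight 1 in UTC: 21:20 + 5:00 = 02:20 on Oct 13.
+12 hours and 7 minutes → arrive 14:27 UTC on Oct 13.
Flight 2 in UTC: 19:26 − 8:00 = 11:26 on Oct 13.
+10 hours and 52 minutes → arrive 22:18 UTC on Oct 13.
Flight 1 lands earlier by 7 hours 51 minutes.

the first, by 7 hours 51 minutes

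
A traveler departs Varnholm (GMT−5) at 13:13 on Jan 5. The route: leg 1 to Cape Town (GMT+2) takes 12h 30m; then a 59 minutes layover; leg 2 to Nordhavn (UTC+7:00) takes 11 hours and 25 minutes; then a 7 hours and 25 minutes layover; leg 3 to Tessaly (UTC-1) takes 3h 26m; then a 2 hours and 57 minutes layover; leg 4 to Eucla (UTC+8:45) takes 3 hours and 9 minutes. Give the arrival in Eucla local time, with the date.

20:49 on January 7

Convert departure to UTC: 13:13 + 5:00 = 18:13 UTC on Jan 5.
Add 12 hours 30 minutes leg 1 → 06:43 UTC (Jan 6).
Add 59 minutes layover in Cape Town → 07:42 UTC.
Add 11 hours 25 minutes leg 2 → 19:07 UTC.
Add 7 hours 25 minutes layover in Nordhavn → 02:32 UTC (Jan 7).
Add 3 hours and 26 minutes leg 3 → 05:58 UTC.
Add 2 hours 57 minutes layover in Tessaly → 08:55 UTC.
Add 3 hours and 9 minutes leg 4 → 12:04 UTC.
Eucla is UTC+8:45, so local arrival = 12:04 + 8:45 = 20:49 on Jan 7.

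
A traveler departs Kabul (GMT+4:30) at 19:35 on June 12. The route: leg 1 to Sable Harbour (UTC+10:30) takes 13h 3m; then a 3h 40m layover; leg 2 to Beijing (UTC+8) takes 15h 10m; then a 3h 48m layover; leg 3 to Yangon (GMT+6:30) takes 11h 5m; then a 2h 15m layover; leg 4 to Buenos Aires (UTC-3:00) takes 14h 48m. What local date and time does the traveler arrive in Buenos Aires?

03:54 on Jun 15

Convert departure to UTC: 19:35 − 4:30 = 15:05 UTC on Jun 12.
Add 13 hours and 3 minutes leg 1 → 04:08 UTC (Jun 13).
Add 3 hours and 40 minutes layover in Sable Harbour → 07:48 UTC.
Add 15 hours and 10 minutes leg 2 → 22:58 UTC.
Add 3 hours and 48 minutes layover in Beijing → 02:46 UTC (Jun 14).
Add 11 hours and 5 minutes leg 3 → 13:51 UTC.
Add 2 hours 15 minutes layover in Yangon → 16:06 UTC.
Add 14 hours and 48 minutes leg 4 → 06:54 UTC (Jun 15).
Buenos Aires is UTC−3:00, so local arrival = 06:54 − 3:00 = 03:54 on Jun 15.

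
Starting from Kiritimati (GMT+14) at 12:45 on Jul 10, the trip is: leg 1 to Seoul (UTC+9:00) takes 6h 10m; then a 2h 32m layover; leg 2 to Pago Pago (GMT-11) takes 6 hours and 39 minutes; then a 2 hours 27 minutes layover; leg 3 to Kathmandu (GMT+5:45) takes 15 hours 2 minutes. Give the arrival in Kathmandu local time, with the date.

13:20 on July 11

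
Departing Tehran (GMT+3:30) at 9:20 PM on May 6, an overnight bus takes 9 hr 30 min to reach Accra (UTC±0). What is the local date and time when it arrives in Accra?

3:20 AM on May 7

Accra is 3:30 behind Tehran.
After 9 hours 30 minutes it is 6:50 AM (May 7) in Tehran.
Shift by the zone difference: 6:50 AM − 3:30 = 3:20 AM on May 7 in Accra.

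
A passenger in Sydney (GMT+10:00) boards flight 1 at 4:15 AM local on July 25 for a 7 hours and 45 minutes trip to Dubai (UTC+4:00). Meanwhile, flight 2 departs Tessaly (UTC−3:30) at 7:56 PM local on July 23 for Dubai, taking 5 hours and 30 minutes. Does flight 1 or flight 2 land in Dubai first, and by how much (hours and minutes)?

Flight 1 in UTC: 4:15 AM − 10:00 = 6:15 PM on Jul 24.
+7 hours and 45 minutes → arrive 2:00 AM UTC on Jul 25.
Flight 2 in UTC: 7:56 PM + 3:30 = 11:26 PM on Jul 23.
+5 hours 30 minutes → arrive 4:56 AM UTC on Jul 24.
Flight 2 lands earlier by 21 hours 4 minutes.

the second, by 21 hours 4 minutes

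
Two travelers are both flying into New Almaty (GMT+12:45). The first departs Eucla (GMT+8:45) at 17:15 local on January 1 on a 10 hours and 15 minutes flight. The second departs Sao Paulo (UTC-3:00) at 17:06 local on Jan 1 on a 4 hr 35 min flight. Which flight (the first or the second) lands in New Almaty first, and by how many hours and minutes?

the first, by 5 hours 56 minutes

Flight 1 in UTC: 17:15 − 8:45 = 08:30 on Jan 1.
+10 hours 15 minutes → arrive 18:45 UTC on Jan 1.
Flight 2 in UTC: 17:06 + 3:00 = 20:06 on Jan 1.
+4 hours 35 minutes → arrive 00:41 UTC on Jan 2.
Flight 1 lands earlier by 5 hours 56 minutes.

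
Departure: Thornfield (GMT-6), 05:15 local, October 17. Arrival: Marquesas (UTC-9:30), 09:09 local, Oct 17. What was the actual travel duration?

7 hours 24 minutes

Marquesas is 3:30 behind Thornfield.
Clock-face elapsed time (ignoring zones) is 3 hours 54 minutes.
Actual elapsed = 3 hours 54 minutes + 3:30 = 7 hours 24 minutes.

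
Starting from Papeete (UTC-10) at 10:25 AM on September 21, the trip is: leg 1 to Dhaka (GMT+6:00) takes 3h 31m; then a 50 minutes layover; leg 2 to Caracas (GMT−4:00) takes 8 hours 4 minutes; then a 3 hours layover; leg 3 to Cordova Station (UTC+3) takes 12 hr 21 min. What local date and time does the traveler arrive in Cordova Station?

3:11 AM on September 23

Convert departure to UTC: 10:25 AM + 10:00 = 8:25 PM UTC on Sep 21.
Add 3 hours and 31 minutes leg 1 → 11:56 PM UTC.
Add 50 minutes layover in Dhaka → 12:46 AM UTC (Sep 22).
Add 8 hours and 4 minutes leg 2 → 8:50 AM UTC.
Add 3 hours layover in Caracas → 11:50 AM UTC.
Add 12 hours and 21 minutes leg 3 → 12:11 AM UTC (Sep 23).
Cordova Station is UTC+3:00, so local arrival = 12:11 AM + 3:00 = 3:11 AM on Sep 23.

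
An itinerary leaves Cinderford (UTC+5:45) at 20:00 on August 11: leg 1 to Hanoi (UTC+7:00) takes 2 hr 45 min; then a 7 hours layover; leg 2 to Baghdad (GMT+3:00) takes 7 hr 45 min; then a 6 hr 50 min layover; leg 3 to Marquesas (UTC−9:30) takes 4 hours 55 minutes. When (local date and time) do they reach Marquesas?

Convert departure to UTC: 20:00 − 5:45 = 14:15 UTC on Aug 11.
Add 2 hours 45 minutes leg 1 → 17:00 UTC.
Add 7 hours layover in Hanoi → 00:00 UTC (Aug 12).
Add 7 hours and 45 minutes leg 2 → 07:45 UTC.
Add 6 hours and 50 minutes layover in Baghdad → 14:35 UTC.
Add 4 hours and 55 minutes leg 3 → 19:30 UTC.
Marquesas is UTC−9:30, so local arrival = 19:30 − 9:30 = 10:00 on Aug 12.

10:00 on Aug 12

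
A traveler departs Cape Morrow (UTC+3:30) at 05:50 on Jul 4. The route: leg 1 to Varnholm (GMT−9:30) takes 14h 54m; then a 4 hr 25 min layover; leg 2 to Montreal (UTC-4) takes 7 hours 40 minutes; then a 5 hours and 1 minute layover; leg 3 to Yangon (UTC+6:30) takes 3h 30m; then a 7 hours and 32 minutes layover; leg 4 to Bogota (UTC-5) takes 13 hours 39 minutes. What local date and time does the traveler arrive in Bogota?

06:01 on July 6

Convert departure to UTC: 05:50 − 3:30 = 02:20 UTC on Jul 4.
Add 14 hours and 54 minutes leg 1 → 17:14 UTC.
Add 4 hours 25 minutes layover in Varnholm → 21:39 UTC.
Add 7 hours and 40 minutes leg 2 → 05:19 UTC (Jul 5).
Add 5 hours 1 minute layover in Montreal → 10:20 UTC.
Add 3 hours and 30 minutes leg 3 → 13:50 UTC.
Add 7 hours and 32 minutes layover in Yangon → 21:22 UTC.
Add 13 hours 39 minutes leg 4 → 11:01 UTC (Jul 6).
Bogota is UTC−5:00, so local arrival = 11:01 − 5:00 = 06:01 on Jul 6.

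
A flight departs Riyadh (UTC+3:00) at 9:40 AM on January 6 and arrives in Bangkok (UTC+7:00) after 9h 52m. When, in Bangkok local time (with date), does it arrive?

11:32 PM on Jan 6

Convert departure to UTC: 9:40 AM − 3:00 = 6:40 AM UTC on Jan 6.
Add 9 hours 52 minutes travel time → 4:32 PM UTC.
Bangkok is UTC+7:00, so local arrival = 4:32 PM + 7:00 = 11:32 PM on Jan 6.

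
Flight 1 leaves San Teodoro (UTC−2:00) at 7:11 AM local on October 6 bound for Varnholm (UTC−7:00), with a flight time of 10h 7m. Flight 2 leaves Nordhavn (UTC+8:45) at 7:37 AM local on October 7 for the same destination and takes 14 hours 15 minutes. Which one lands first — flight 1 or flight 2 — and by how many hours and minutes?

the first, by 17 hours 49 minutes

Flight 1 in UTC: 7:11 AM + 2:00 = 9:11 AM on Oct 6.
+10 hours and 7 minutes → arrive 7:18 PM UTC on Oct 6.
Flight 2 in UTC: 7:37 AM − 8:45 = 10:52 PM on Oct 6.
+14 hours 15 minutes → arrive 1:07 PM UTC on Oct 7.
Flight 1 lands earlier by 17 hours 49 minutes.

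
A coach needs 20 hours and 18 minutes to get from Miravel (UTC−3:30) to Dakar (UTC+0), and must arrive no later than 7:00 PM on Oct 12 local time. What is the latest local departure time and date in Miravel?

Target arrival is already UTC: 7:00 PM on Oct 12.
Subtract 20 hours and 18 minutes → departure 10:42 PM UTC on Oct 11.
Miravel is UTC−3:30: 10:42 PM − 3:30 = 7:12 PM on Oct 11.

7:12 PM on Oct 11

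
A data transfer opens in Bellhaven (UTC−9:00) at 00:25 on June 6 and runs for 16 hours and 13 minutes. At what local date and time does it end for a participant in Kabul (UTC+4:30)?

06:08 on Jun 7

Convert start to UTC: 00:25 + 9:00 = 09:25 UTC on Jun 6.
Add 16 hours and 13 minutes duration → 01:38 UTC (Jun 7).
Kabul is UTC+4:30, so local end time = 01:38 + 4:30 = 06:08 on Jun 7.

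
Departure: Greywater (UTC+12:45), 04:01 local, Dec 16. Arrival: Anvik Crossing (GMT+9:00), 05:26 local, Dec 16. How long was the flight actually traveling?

Departure in UTC: 04:01 − 12:45 = 15:16 on Dec 15.
Arrival in UTC: 05:26 − 9:00 = 20:26 on Dec 15.
Elapsed = 20:26 − 15:16 = 5 hours 10 minutes.

5 hours 10 minutes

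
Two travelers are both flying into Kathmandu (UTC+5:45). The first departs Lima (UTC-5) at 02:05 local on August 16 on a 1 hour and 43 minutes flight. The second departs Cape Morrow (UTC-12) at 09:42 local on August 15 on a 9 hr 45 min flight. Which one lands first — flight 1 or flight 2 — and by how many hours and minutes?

the second, by 1 hour 21 minutes

Flight 1 in UTC: 02:05 + 5:00 = 07:05 on Aug 16.
+1 hour 43 minutes → arrive 08:48 UTC on Aug 16.
Flight 2 in UTC: 09:42 + 12:00 = 21:42 on Aug 15.
+9 hours 45 minutes → arrive 07:27 UTC on Aug 16.
Flight 2 lands earlier by 1 hour 21 minutes.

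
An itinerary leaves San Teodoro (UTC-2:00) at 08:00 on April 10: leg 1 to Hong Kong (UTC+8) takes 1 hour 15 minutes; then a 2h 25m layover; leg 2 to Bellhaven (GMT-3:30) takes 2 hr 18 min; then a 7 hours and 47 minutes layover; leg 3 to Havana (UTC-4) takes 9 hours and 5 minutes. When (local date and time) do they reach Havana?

Convert departure to UTC: 08:00 + 2:00 = 10:00 UTC on Apr 10.
Add 1 hour 15 minutes leg 1 → 11:15 UTC.
Add 2 hours 25 minutes layover in Hong Kong → 13:40 UTC.
Add 2 hours and 18 minutes leg 2 → 15:58 UTC.
Add 7 hours 47 minutes layover in Bellhaven → 23:45 UTC.
Add 9 hours and 5 minutes leg 3 → 08:50 UTC (Apr 11).
Havana is UTC−4:00, so local arrival = 08:50 − 4:00 = 04:50 on Apr 11.

04:50 on April 11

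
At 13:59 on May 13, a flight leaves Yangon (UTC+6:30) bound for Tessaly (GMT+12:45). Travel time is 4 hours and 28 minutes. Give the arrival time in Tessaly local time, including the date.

00:42 on May 14

Convert departure to UTC: 13:59 − 6:30 = 07:29 UTC on May 13.
Add 4 hours 28 minutes travel time → 11:57 UTC.
Tessaly is UTC+12:45, so local arrival = 11:57 + 12:45 = 00:42 on May 14.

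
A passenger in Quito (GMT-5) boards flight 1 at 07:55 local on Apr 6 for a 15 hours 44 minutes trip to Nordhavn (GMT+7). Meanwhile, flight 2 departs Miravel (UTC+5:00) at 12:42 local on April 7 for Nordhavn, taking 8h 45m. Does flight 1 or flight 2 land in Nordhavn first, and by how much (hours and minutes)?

the first, by 11 hours 48 minutes

Flight 1 in UTC: 07:55 + 5:00 = 12:55 on Apr 6.
+15 hours and 44 minutes → arrive 04:39 UTC on Apr 7.
Flight 2 in UTC: 12:42 − 5:00 = 07:42 on Apr 7.
+8 hours and 45 minutes → arrive 16:27 UTC on Apr 7.
Flight 1 lands earlier by 11 hours 48 minutes.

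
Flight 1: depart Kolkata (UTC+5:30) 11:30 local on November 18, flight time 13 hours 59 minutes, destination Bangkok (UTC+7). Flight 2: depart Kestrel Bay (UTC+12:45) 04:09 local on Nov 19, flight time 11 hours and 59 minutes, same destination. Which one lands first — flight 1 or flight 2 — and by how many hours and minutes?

Flight 1 in UTC: 11:30 − 5:30 = 06:00 on Nov 18.
+13 hours 59 minutes → arrive 19:59 UTC on Nov 18.
Flight 2 in UTC: 04:09 − 12:45 = 15:24 on Nov 18.
+11 hours and 59 minutes → arrive 03:23 UTC on Nov 19.
Flight 1 lands earlier by 7 hours 24 minutes.

the first, by 7 hours 24 minutes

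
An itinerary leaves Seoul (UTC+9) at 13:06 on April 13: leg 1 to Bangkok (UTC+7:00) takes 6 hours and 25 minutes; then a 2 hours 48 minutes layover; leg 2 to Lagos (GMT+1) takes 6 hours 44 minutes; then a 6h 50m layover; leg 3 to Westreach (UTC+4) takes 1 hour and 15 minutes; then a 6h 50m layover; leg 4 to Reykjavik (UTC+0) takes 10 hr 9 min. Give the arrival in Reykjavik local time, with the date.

Convert departure to UTC: 13:06 − 9:00 = 04:06 UTC on Apr 13.
Add 6 hours 25 minutes leg 1 → 10:31 UTC.
Add 2 hours and 48 minutes layover in Bangkok → 13:19 UTC.
Add 6 hours 44 minutes leg 2 → 20:03 UTC.
Add 6 hours 50 minutes layover in Lagos → 02:53 UTC (Apr 14).
Add 1 hour and 15 minutes leg 3 → 04:08 UTC.
Add 6 hours and 50 minutes layover in Westreach → 10:58 UTC.
Add 10 hours 9 minutes leg 4 → 21:07 UTC.
Reykjavik is UTC+0, so local arrival is the same: 21:07 on Apr 14.

21:07 on April 14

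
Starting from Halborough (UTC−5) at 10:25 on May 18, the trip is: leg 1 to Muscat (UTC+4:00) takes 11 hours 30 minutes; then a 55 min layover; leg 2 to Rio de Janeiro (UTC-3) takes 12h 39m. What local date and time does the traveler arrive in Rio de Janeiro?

13:29 on May 19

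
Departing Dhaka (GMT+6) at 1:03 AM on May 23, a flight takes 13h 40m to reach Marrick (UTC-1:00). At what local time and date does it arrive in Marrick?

7:43 AM on May 23

Marrick is 7:00 behind Dhaka.
After 13 hours and 40 minutes it is 2:43 PM in Dhaka.
Shift by the zone difference: 2:43 PM − 7:00 = 7:43 AM on May 23 in Marrick.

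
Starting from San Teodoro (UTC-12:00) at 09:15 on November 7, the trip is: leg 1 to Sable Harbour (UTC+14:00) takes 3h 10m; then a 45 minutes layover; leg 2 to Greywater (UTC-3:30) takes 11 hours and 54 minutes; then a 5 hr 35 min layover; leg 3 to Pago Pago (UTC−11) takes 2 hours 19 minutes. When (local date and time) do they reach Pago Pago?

09:58 on Nov 8

Convert departure to UTC: 09:15 + 12:00 = 21:15 UTC on Nov 7.
Add 3 hours and 10 minutes leg 1 → 00:25 UTC (Nov 8).
Add 45 minutes layover in Sable Harbour → 01:10 UTC.
Add 11 hours 54 minutes leg 2 → 13:04 UTC.
Add 5 hours and 35 minutes layover in Greywater → 18:39 UTC.
Add 2 hours and 19 minutes leg 3 → 20:58 UTC.
Pago Pago is UTC−11:00, so local arrival = 20:58 − 11:00 = 09:58 on Nov 8.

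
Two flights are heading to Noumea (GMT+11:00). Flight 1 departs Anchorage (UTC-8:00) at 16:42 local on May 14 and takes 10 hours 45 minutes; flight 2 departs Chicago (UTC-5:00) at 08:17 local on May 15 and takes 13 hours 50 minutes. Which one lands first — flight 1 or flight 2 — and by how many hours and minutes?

the first, by 15 hours 40 minutes

Flight 1 in UTC: 16:42 + 8:00 = 00:42 on May 15.
+10 hours and 45 minutes → arrive 11:27 UTC on May 15.
Flight 2 in UTC: 08:17 + 5:00 = 13:17 on May 15.
+13 hours and 50 minutes → arrive 03:07 UTC on May 16.
Flight 1 lands earlier by 15 hours 40 minutes.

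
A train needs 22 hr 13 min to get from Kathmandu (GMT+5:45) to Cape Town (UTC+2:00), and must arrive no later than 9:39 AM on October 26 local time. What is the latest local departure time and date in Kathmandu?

3:11 PM on Oct 25

Target arrival in UTC: 9:39 AM − 2:00 = 7:39 AM on Oct 26.
Subtract 22 hours 13 minutes → departure 9:26 AM UTC on Oct 25.
Kathmandu is UTC+5:45: 9:26 AM + 5:45 = 3:11 PM on Oct 25.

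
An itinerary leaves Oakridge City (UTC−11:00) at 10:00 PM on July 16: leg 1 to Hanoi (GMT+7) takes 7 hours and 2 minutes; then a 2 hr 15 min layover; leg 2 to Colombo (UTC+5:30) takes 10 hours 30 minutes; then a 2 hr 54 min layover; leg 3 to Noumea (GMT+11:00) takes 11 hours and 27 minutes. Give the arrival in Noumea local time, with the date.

6:08 AM on July 19

Convert departure to UTC: 10:00 PM + 11:00 = 9:00 AM UTC on Jul 17.
Add 7 hours 2 minutes leg 1 → 4:02 PM UTC.
Add 2 hours and 15 minutes layover in Hanoi → 6:17 PM UTC.
Add 10 hours and 30 minutes leg 2 → 4:47 AM UTC (Jul 18).
Add 2 hours 54 minutes layover in Colombo → 7:41 AM UTC.
Add 11 hours and 27 minutes leg 3 → 7:08 PM UTC.
Noumea is UTC+11:00, so local arrival = 7:08 PM + 11:00 = 6:08 AM on Jul 19.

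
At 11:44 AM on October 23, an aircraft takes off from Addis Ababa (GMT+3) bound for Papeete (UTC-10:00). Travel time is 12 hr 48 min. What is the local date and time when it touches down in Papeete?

Papeete is 13:00 behind Addis Ababa.
After 12 hours and 48 minutes it is 12:32 AM (Oct 24) in Addis Ababa.
Shift by the zone difference: 12:32 AM − 13:00 = 11:32 AM on Oct 23 in Papeete.

11:32 AM on October 23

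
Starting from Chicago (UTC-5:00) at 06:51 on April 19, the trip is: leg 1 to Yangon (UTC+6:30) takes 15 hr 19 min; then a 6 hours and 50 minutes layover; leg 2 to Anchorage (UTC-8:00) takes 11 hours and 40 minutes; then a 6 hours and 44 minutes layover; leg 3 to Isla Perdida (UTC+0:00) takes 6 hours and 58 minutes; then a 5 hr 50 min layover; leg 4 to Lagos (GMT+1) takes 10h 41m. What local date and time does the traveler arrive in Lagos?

Convert departure to UTC: 06:51 + 5:00 = 11:51 UTC on Apr 19.
Add 15 hours 19 minutes leg 1 → 03:10 UTC (Apr 20).
Add 6 hours 50 minutes layover in Yangon → 10:00 UTC.
Add 11 hours 40 minutes leg 2 → 21:40 UTC.
Add 6 hours 44 minutes layover in Anchorage → 04:24 UTC (Apr 21).
Add 6 hours 58 minutes leg 3 → 11:22 UTC.
Add 5 hours 50 minutes layover in Isla Perdida → 17:12 UTC.
Add 10 hours and 41 minutes leg 4 → 03:53 UTC (Apr 22).
Lagos is UTC+1:00, so local arrival = 03:53 + 1:00 = 04:53 on Apr 22.

04:53 on April 22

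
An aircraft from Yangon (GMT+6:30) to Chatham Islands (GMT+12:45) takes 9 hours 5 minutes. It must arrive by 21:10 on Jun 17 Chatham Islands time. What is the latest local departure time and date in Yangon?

Target arrival in UTC: 21:10 − 12:45 = 08:25 on Jun 17.
Subtract 9 hours and 5 minutes → departure 23:20 UTC on Jun 16.
Yangon is UTC+6:30: 23:20 + 6:30 = 05:50 on Jun 17.

05:50 on June 17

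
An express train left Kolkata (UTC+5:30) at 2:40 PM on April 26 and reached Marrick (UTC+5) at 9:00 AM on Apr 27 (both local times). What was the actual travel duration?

18 hours 50 minutes

Departure in UTC: 2:40 PM − 5:30 = 9:10 AM on Apr 26.
Arrival in UTC: 9:00 AM − 5:00 = 4:00 AM on Apr 27.
Elapsed = 4:00 AM − 9:10 AM (+1 day) = 18 hours 50 minutes.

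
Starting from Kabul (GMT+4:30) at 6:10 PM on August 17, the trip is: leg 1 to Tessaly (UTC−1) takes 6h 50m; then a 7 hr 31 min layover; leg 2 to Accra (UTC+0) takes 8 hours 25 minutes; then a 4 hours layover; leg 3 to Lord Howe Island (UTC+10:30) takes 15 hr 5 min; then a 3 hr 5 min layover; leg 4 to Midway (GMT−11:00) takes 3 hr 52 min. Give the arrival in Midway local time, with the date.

3:28 AM on Aug 19

Convert departure to UTC: 6:10 PM − 4:30 = 1:40 PM UTC on Aug 17.
Add 6 hours 50 minutes leg 1 → 8:30 PM UTC.
Add 7 hours 31 minutes layover in Tessaly → 4:01 AM UTC (Aug 18).
Add 8 hours 25 minutes leg 2 → 12:26 PM UTC.
Add 4 hours layover in Accra → 4:26 PM UTC.
Add 15 hours 5 minutes leg 3 → 7:31 AM UTC (Aug 19).
Add 3 hours 5 minutes layover in Lord Howe Island → 10:36 AM UTC.
Add 3 hours 52 minutes leg 4 → 2:28 PM UTC.
Midway is UTC−11:00, so local arrival = 2:28 PM − 11:00 = 3:28 AM on Aug 19.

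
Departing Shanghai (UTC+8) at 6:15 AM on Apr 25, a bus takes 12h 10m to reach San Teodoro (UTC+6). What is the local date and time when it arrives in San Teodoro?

4:25 PM on Apr 25

Convert departure to UTC: 6:15 AM − 8:00 = 10:15 PM UTC on Apr 24.
Add 12 hours and 10 minutes travel time → 10:25 AM UTC (Apr 25).
San Teodoro is UTC+6:00, so local arrival = 10:25 AM + 6:00 = 4:25 PM on Apr 25.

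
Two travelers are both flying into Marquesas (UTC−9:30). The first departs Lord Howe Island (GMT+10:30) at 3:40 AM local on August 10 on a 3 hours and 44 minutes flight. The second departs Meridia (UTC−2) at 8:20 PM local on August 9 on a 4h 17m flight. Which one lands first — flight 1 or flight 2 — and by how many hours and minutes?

the first, by 5 hours 43 minutes

Flight 1 in UTC: 3:40 AM − 10:30 = 5:10 PM on Aug 9.
+3 hours 44 minutes → arrive 8:54 PM UTC on Aug 9.
Flight 2 in UTC: 8:20 PM + 2:00 = 10:20 PM on Aug 9.
+4 hours 17 minutes → arrive 2:37 AM UTC on Aug 10.
Flight 1 lands earlier by 5 hours 43 minutes.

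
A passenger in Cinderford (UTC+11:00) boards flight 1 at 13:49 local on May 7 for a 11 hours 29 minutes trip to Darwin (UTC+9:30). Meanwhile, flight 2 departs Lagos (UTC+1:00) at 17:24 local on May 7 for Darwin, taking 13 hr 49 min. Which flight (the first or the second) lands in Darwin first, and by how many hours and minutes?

the first, by 15 hours 55 minutes

Flight 1 in UTC: 13:49 − 11:00 = 02:49 on May 7.
+11 hours and 29 minutes → arrive 14:18 UTC on May 7.
Flight 2 in UTC: 17:24 − 1:00 = 16:24 on May 7.
+13 hours and 49 minutes → arrive 06:13 UTC on May 8.
Flight 1 lands earlier by 15 hours 55 minutes.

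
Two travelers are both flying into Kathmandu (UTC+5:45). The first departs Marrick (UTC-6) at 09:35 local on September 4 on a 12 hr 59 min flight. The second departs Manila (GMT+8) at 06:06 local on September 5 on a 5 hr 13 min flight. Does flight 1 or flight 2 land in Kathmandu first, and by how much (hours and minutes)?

Flight 1 in UTC: 09:35 + 6:00 = 15:35 on Sep 4.
+12 hours and 59 minutes → arrive 04:34 UTC on Sep 5.
Flight 2 in UTC: 06:06 − 8:00 = 22:06 on Sep 4.
+5 hours and 13 minutes → arrive 03:19 UTC on Sep 5.
Flight 2 lands earlier by 1 hour 15 minutes.

the second, by 1 hour 15 minutes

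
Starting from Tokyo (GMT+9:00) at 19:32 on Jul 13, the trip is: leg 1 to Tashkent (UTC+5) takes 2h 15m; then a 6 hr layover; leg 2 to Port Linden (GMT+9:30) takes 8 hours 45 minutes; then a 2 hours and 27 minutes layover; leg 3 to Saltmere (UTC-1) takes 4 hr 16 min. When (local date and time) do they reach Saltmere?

09:15 on July 14

Convert departure to UTC: 19:32 − 9:00 = 10:32 UTC on Jul 13.
Add 2 hours and 15 minutes leg 1 → 12:47 UTC.
Add 6 hours layover in Tashkent → 18:47 UTC.
Add 8 hours and 45 minutes leg 2 → 03:32 UTC (Jul 14).
Add 2 hours 27 minutes layover in Port Linden → 05:59 UTC.
Add 4 hours 16 minutes leg 3 → 10:15 UTC.
Saltmere is UTC−1:00, so local arrival = 10:15 − 1:00 = 09:15 on Jul 14.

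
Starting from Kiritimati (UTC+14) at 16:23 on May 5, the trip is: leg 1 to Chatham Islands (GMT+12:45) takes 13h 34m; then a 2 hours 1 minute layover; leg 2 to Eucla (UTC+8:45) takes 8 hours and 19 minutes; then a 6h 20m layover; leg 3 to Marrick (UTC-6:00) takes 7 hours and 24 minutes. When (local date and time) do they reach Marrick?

Convert departure to UTC: 16:23 − 14:00 = 02:23 UTC on May 5.
Add 13 hours 34 minutes leg 1 → 15:57 UTC.
Add 2 hours and 1 minute layover in Chatham Islands → 17:58 UTC.
Add 8 hours and 19 minutes leg 2 → 02:17 UTC (May 6).
Add 6 hours and 20 minutes layover in Eucla → 08:37 UTC.
Add 7 hours 24 minutes leg 3 → 16:01 UTC.
Marrick is UTC−6:00, so local arrival = 16:01 − 6:00 = 10:01 on May 6.

10:01 on May 6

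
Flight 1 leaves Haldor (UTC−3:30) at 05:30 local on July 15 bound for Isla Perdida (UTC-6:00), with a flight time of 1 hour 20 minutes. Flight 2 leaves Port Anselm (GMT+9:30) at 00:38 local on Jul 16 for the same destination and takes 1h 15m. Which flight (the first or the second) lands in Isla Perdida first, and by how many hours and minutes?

the first, by 6 hours 3 minutes

Flight 1 in UTC: 05:30 + 3:30 = 09:00 on Jul 15.
+1 hour 20 minutes → arrive 10:20 UTC on Jul 15.
Flight 2 in UTC: 00:38 − 9:30 = 15:08 on Jul 15.
+1 hour 15 minutes → arrive 16:23 UTC on Jul 15.
Flight 1 lands earlier by 6 hours 3 minutes.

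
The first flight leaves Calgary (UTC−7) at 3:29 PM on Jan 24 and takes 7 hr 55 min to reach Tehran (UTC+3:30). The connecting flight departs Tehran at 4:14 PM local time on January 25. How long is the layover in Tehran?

Convert departure to UTC: 3:29 PM + 7:00 = 10:29 PM UTC on Jan 24.
Add 7 hours and 55 minutes flight time → 6:24 AM UTC (Jan 25).
Tehran is UTC+3:30, so local arrival = 6:24 AM + 3:30 = 9:54 AM on Jan 25.
Layover = 4:14 PM − 9:54 AM = 6 hours 20 minutes.

6 hours 20 minutes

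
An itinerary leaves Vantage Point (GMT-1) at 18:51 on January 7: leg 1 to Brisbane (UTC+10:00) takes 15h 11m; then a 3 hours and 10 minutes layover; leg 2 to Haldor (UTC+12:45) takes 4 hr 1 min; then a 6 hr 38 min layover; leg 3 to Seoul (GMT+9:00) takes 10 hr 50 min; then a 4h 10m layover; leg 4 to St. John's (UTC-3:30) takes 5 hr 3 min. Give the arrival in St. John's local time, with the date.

Convert departure to UTC: 18:51 + 1:00 = 19:51 UTC on Jan 7.
Add 15 hours and 11 minutes leg 1 → 11:02 UTC (Jan 8).
Add 3 hours and 10 minutes layover in Brisbane → 14:12 UTC.
Add 4 hours 1 minute leg 2 → 18:13 UTC.
Add 6 hours 38 minutes layover in Haldor → 00:51 UTC (Jan 9).
Add 10 hours 50 minutes leg 3 → 11:41 UTC.
Add 4 hours 10 minutes layover in Seoul → 15:51 UTC.
Add 5 hours and 3 minutes leg 4 → 20:54 UTC.
St. John's is UTC−3:30, so local arrival = 20:54 − 3:30 = 17:24 on Jan 9.

17:24 on Jan 9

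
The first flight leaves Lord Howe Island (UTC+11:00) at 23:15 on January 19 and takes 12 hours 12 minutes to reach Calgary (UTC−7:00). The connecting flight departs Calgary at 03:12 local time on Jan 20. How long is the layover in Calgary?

Convert departure to UTC: 23:15 − 11:00 = 12:15 UTC on Jan 19.
Add 12 hours and 12 minutes flight time → 00:27 UTC (Jan 20).
Calgary is UTC−7:00, so local arrival = 00:27 − 7:00 = 17:27 on Jan 19.
Layover = 03:12 − 17:27 (+1 day) = 9 hours 45 minutes.

9 hours 45 minutes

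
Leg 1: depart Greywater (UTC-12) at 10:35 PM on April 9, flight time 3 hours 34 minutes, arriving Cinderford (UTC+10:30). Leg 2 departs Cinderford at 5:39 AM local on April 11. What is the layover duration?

Convert departure to UTC: 10:35 PM + 12:00 = 10:35 AM UTC on Apr 10.
Add 3 hours and 34 minutes flight time → 2:09 PM UTC.
Cinderford is UTC+10:30, so local arrival = 2:09 PM + 10:30 = 12:39 AM on Apr 11.
Layover = 5:39 AM − 12:39 AM = 5 hours.

5 hours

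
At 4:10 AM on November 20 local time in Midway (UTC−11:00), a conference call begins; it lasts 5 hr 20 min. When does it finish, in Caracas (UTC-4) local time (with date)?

Convert start to UTC: 4:10 AM + 11:00 = 3:10 PM UTC on Nov 20.
Add 5 hours and 20 minutes duration → 8:30 PM UTC.
Caracas is UTC−4:00, so local end time = 8:30 PM − 4:00 = 4:30 PM on Nov 20.

4:30 PM on November 20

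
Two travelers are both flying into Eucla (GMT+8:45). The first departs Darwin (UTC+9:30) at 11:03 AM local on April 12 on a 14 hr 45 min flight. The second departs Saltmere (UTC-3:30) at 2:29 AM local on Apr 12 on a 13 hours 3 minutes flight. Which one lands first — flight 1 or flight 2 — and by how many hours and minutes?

Flight 1 in UTC: 11:03 AM − 9:30 = 1:33 AM on Apr 12.
+14 hours and 45 minutes → arrive 4:18 PM UTC on Apr 12.
Flight 2 in UTC: 2:29 AM + 3:30 = 5:59 AM on Apr 12.
+13 hours 3 minutes → arrive 7:02 PM UTC on Apr 12.
Flight 1 lands earlier by 2 hours 44 minutes.

the first, by 2 hours 44 minutes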